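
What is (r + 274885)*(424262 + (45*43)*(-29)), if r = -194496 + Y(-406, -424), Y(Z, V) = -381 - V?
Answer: 29610799504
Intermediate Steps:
r = -194453 (r = -194496 + (-381 - 1*(-424)) = -194496 + (-381 + 424) = -194496 + 43 = -194453)
(r + 274885)*(424262 + (45*43)*(-29)) = (-194453 + 274885)*(424262 + (45*43)*(-29)) = 80432*(424262 + 1935*(-29)) = 80432*(424262 - 56115) = 80432*368147 = 29610799504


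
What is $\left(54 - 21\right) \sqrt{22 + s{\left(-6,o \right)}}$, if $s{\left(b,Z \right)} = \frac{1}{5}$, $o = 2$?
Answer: $\frac{33 \sqrt{555}}{5} \approx 155.49$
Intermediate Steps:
$s{\left(b,Z \right)} = \frac{1}{5}$
$\left(54 - 21\right) \sqrt{22 + s{\left(-6,o \right)}} = \left(54 - 21\right) \sqrt{22 + \frac{1}{5}} = 33 \sqrt{\frac{111}{5}} = 33 \frac{\sqrt{555}}{5} = \frac{33 \sqrt{555}}{5}$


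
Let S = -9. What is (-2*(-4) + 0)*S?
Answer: -72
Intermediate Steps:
(-2*(-4) + 0)*S = (-2*(-4) + 0)*(-9) = (8 + 0)*(-9) = 8*(-9) = -72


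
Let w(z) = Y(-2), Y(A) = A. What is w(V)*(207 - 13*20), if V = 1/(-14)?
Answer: 106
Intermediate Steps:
V = -1/14 (V = 1*(-1/14) = -1/14 ≈ -0.071429)
w(z) = -2
w(V)*(207 - 13*20) = -2*(207 - 13*20) = -2*(207 - 260) = -2*(-53) = 106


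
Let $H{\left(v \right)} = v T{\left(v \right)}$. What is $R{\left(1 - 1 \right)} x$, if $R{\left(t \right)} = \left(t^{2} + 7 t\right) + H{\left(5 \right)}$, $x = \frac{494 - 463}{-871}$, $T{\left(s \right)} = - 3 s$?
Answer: $\frac{2325}{871} \approx 2.6693$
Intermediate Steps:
$H{\left(v \right)} = - 3 v^{2}$ ($H{\left(v \right)} = v \left(- 3 v\right) = - 3 v^{2}$)
$x = - \frac{31}{871}$ ($x = \left(494 - 463\right) \left(- \frac{1}{871}\right) = 31 \left(- \frac{1}{871}\right) = - \frac{31}{871} \approx -0.035591$)
$R{\left(t \right)} = -75 + t^{2} + 7 t$ ($R{\left(t \right)} = \left(t^{2} + 7 t\right) - 3 \cdot 5^{2} = \left(t^{2} + 7 t\right) - 75 = -75 + t^{2} + 7 t$)
$R{\left(1 - 1 \right)} x = \left(-75 + \left(1 - 1\right)^{2} + 7 \left(1 - 1\right)\right) \left(- \frac{31}{871}\right) = \left(-75 + 0^{2} + 7 \cdot 0\right) \left(- \frac{31}{871}\right) = \left(-75 + 0 + 0\right) \left(- \frac{31}{871}\right) = \left(-75\right) \left(- \frac{31}{871}\right) = \frac{2325}{871}$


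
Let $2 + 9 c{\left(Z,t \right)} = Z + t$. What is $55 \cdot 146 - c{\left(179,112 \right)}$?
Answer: $\frac{71981}{9} \approx 7997.9$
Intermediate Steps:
$c{\left(Z,t \right)} = - \frac{2}{9} + \frac{Z}{9} + \frac{t}{9}$ ($c{\left(Z,t \right)} = - \frac{2}{9} + \frac{Z + t}{9} = - \frac{2}{9} + \left(\frac{Z}{9} + \frac{t}{9}\right) = - \frac{2}{9} + \frac{Z}{9} + \frac{t}{9}$)
$55 \cdot 146 - c{\left(179,112 \right)} = 55 \cdot 146 - \left(- \frac{2}{9} + \frac{1}{9} \cdot 179 + \frac{1}{9} \cdot 112\right) = 8030 - \left(- \frac{2}{9} + \frac{179}{9} + \frac{112}{9}\right) = 8030 - \frac{289}{9} = \frac{71981}{9}$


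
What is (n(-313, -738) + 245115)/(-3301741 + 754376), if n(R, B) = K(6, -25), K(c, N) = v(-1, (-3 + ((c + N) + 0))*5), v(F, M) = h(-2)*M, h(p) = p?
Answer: -49067/509473 ≈ -0.096309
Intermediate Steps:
v(F, M) = -2*M
K(c, N) = 30 - 10*N - 10*c (K(c, N) = -2*(-3 + ((c + N) + 0))*5 = -2*(-3 + ((N + c) + 0))*5 = -2*(-3 + (N + c))*5 = -2*(-3 + N + c)*5 = -2*(-15 + 5*N + 5*c) = 30 - 10*N - 10*c)
n(R, B) = 220 (n(R, B) = 30 - 10*(-25) - 10*6 = 30 + 250 - 60 = 220)
(n(-313, -738) + 245115)/(-3301741 + 754376) = (220 + 245115)/(-3301741 + 754376) = 245335/(-2547365) = 245335*(-1/2547365) = -49067/509473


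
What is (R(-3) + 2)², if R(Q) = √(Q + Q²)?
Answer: (2 + √6)² ≈ 19.798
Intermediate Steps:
(R(-3) + 2)² = (√(-3*(1 - 3)) + 2)² = (√(-3*(-2)) + 2)² = (√6 + 2)² = (2 + √6)²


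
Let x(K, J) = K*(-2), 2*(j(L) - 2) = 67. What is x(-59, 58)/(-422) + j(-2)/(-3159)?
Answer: -387743/1333098 ≈ -0.29086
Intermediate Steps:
j(L) = 71/2 (j(L) = 2 + (½)*67 = 2 + 67/2 = 71/2)
x(K, J) = -2*K
x(-59, 58)/(-422) + j(-2)/(-3159) = -2*(-59)/(-422) + (71/2)/(-3159) = 118*(-1/422) + (71/2)*(-1/3159) = -59/211 - 71/6318 = -387743/1333098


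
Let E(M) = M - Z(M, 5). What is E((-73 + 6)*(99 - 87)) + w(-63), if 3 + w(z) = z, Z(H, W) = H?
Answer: -66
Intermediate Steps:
w(z) = -3 + z
E(M) = 0 (E(M) = M - M = 0)
E((-73 + 6)*(99 - 87)) + w(-63) = 0 + (-3 - 63) = 0 - 66 = -66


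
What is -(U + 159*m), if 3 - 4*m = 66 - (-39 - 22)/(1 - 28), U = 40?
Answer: 21370/9 ≈ 2374.4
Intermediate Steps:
m = -410/27 (m = 3/4 - (66 - (-39 - 22)/(1 - 28))/4 = 3/4 - (66 - (-61)/(-27))/4 = 3/4 - (66 - (-61)*(-1)/27)/4 = 3/4 - (66 - 1*61/27)/4 = 3/4 - (66 - 61/27)/4 = 3/4 - 1/4*1721/27 = 3/4 - 1721/108 = -410/27 ≈ -15.185)
-(U + 159*m) = -(40 + 159*(-410/27)) = -(40 - 21730/9) = -1*(-21370/9) = 21370/9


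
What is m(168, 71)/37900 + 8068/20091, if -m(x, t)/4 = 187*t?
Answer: -190303907/190362225 ≈ -0.99969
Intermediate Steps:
m(x, t) = -748*t
m(168, 71)/37900 + 8068/20091 = -748*71/37900 + 8068/20091 = -53108*1/37900 + 8068*(1/20091) = -13277/9475 + 8068/20091 = -190303907/190362225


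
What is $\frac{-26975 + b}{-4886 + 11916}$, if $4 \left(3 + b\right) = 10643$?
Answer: $- \frac{97269}{28120} \approx -3.4591$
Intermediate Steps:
$b = \frac{10631}{4}$ ($b = -3 + \frac{1}{4} \cdot 10643 = -3 + \frac{10643}{4} = \frac{10631}{4} \approx 2657.8$)
$\frac{-26975 + b}{-4886 + 11916} = \frac{-26975 + \frac{10631}{4}}{-4886 + 11916} = - \frac{97269}{4 \cdot 7030} = \left(- \frac{97269}{4}\right) \frac{1}{7030} = - \frac{97269}{28120}$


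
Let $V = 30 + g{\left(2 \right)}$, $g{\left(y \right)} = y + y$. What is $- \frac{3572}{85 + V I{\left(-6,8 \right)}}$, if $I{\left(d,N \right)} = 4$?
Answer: $- \frac{3572}{221} \approx -16.163$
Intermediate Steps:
$g{\left(y \right)} = 2 y$
$V = 34$ ($V = 30 + 2 \cdot 2 = 30 + 4 = 34$)
$- \frac{3572}{85 + V I{\left(-6,8 \right)}} = - \frac{3572}{85 + 34 \cdot 4} = - \frac{3572}{85 + 136} = - \frac{3572}{221}$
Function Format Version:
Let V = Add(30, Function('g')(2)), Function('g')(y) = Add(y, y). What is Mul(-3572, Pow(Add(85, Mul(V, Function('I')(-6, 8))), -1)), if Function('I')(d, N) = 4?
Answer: Rational(-3572, 221) ≈ -16.163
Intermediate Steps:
Function('g')(y) = Mul(2, y)
V = 34 (V = Add(30, Mul(2, 2)) = Add(30, 4) = 34)
Mul(-3572, Pow(Add(85, Mul(V, Function('I')(-6, 8))), -1)) = Mul(-3572, Pow(Add(85, Mul(34, 4)), -1)) = Mul(-3572, Pow(Add(85, 136), -1)) = Mul(-3572, Pow(221, -1)) = Mul(-3572, Rational(1, 221)) = Rational(-3572, 221)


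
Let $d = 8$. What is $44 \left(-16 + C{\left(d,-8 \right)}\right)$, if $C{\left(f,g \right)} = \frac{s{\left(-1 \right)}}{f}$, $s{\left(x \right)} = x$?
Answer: $- \frac{1419}{2} \approx -709.5$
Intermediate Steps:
$C{\left(f,g \right)} = - \frac{1}{f}$
$44 \left(-16 + C{\left(d,-8 \right)}\right) = 44 \left(-16 - \frac{1}{8}\right) = 44 \left(- \frac{129}{8}\right) = - \frac{1419}{2}$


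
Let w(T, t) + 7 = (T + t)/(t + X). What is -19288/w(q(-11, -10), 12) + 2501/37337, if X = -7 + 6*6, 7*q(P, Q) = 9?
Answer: 51672394997/17884423 ≈ 2889.2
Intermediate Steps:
q(P, Q) = 9/7 (q(P, Q) = (⅐)*9 = 9/7)
X = 29 (X = -7 + 36 = 29)
w(T, t) = -7 + (T + t)/(29 + t) (w(T, t) = -7 + (T + t)/(t + 29) = -7 + (T + t)/(29 + t))
-19288/w(q(-11, -10), 12) + 2501/37337 = -19288*(29 + 12)/(-203 + 9/7 - 6*12) + 2501/37337 = -19288*41/(-203 + 9/7 - 72) + 2501*(1/37337) = -19288/((1/41)*(-1916/7)) + 2501/37337 = -19288/(-1916/287) + 2501/37337 = -19288*(-287/1916) + 2501/37337 = 1383914/479 + 2501/37337 = 51672394997/17884423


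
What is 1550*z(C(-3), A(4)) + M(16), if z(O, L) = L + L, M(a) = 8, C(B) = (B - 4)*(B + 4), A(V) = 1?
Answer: 3108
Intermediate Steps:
C(B) = (-4 + B)*(4 + B)
z(O, L) = 2*L
1550*z(C(-3), A(4)) + M(16) = 1550*(2*1) + 8 = 1550*2 + 8 = 3100 + 8 = 3108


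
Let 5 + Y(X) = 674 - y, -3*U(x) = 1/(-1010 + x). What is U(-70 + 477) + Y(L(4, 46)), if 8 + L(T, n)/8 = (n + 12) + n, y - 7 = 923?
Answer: -472148/1809 ≈ -261.00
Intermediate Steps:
y = 930 (y = 7 + 923 = 930)
L(T, n) = 32 + 16*n (L(T, n) = -64 + 8*((n + 12) + n) = -64 + 8*((12 + n) + n) = -64 + 8*(12 + 2*n) = -64 + (96 + 16*n) = 32 + 16*n)
U(x) = -1/(3*(-1010 + x))
Y(X) = -261 (Y(X) = -5 + (674 - 1*930) = -5 + (674 - 930) = -5 - 256 = -261)
U(-70 + 477) + Y(L(4, 46)) = -1/(-3030 + 3*(-70 + 477)) - 261 = -1/(-3030 + 3*407) - 261 = -1/(-3030 + 1221) - 261 = -1/(-1809) - 261 = -1*(-1/1809) - 261 = 1/1809 - 261 = -472148/1809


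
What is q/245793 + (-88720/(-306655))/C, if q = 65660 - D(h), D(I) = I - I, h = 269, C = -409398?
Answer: 91591039288116/342864695015513 ≈ 0.26713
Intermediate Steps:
D(I) = 0
q = 65660 (q = 65660 - 1*0 = 65660 + 0 = 65660)
q/245793 + (-88720/(-306655))/C = 65660/245793 - 88720/(-306655)/(-409398) = 65660*(1/245793) - 88720*(-1/306655)*(-1/409398) = 65660/245793 + (17744/61331)*(-1/409398) = 65660/245793 - 8872/12554394369 = 91591039288116/342864695015513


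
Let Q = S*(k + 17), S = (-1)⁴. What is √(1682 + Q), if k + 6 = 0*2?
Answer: √1693 ≈ 41.146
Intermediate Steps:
S = 1
k = -6 (k = -6 + 0*2 = -6 + 0 = -6)
Q = 11 (Q = 1*(-6 + 17) = 1*11 = 11)
√(1682 + Q) = √(1682 + 11) = √1693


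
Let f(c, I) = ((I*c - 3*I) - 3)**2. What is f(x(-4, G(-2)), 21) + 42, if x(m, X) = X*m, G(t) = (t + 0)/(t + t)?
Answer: 11706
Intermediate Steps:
G(t) = 1/2 (G(t) = t/((2*t)) = t*(1/(2*t)) = 1/2)
f(c, I) = (-3 - 3*I + I*c)**2 (f(c, I) = ((-3*I + I*c) - 3)**2 = (-3 - 3*I + I*c)**2)
f(x(-4, G(-2)), 21) + 42 = (3 + 3*21 - 1*21*(1/2)*(-4))**2 + 42 = (3 + 63 - 1*21*(-2))**2 + 42 = (3 + 63 + 42)**2 + 42 = 108**2 + 42 = 11664 + 42 = 11706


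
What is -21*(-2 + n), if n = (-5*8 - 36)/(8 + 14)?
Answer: 1260/11 ≈ 114.55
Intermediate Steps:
n = -38/11 (n = (-40 - 36)/22 = -76*1/22 = -38/11 ≈ -3.4545)
-21*(-2 + n) = -21*(-2 - 38/11) = -21*(-60/11) = 1260/11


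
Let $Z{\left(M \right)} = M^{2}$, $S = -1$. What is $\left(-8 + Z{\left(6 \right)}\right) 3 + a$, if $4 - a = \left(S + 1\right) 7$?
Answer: $88$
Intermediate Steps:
$a = 4$ ($a = 4 - \left(-1 + 1\right) 7 = 4 - 0 \cdot 7 = 4 - 0 = 4 + 0 = 4$)
$\left(-8 + Z{\left(6 \right)}\right) 3 + a = \left(-8 + 6^{2}\right) 3 + 4 = \left(-8 + 36\right) 3 + 4 = 28 \cdot 3 + 4 = 84 + 4 = 88$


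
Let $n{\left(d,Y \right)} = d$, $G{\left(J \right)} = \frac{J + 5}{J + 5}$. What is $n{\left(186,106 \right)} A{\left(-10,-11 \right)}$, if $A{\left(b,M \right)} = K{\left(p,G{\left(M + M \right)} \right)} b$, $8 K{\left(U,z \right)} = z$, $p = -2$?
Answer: $- \frac{465}{2} \approx -232.5$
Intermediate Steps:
$G{\left(J \right)} = 1$ ($G{\left(J \right)} = \frac{5 + J}{5 + J} = 1$)
$K{\left(U,z \right)} = \frac{z}{8}$
$A{\left(b,M \right)} = \frac{b}{8}$ ($A{\left(b,M \right)} = \frac{1}{8} \cdot 1 b = \frac{b}{8}$)
$n{\left(186,106 \right)} A{\left(-10,-11 \right)} = 186 \cdot \frac{1}{8} \left(-10\right) = 186 \left(- \frac{5}{4}\right) = - \frac{465}{2}$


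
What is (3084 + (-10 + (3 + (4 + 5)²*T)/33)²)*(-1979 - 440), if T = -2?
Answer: -966954127/121 ≈ -7.9914e+6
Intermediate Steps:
(3084 + (-10 + (3 + (4 + 5)²*T)/33)²)*(-1979 - 440) = (3084 + (-10 + (3 + (4 + 5)²*(-2))/33)²)*(-1979 - 440) = (3084 + (-10 + (3 + 9²*(-2))*(1/33))²)*(-2419) = (3084 + (-10 + (3 + 81*(-2))*(1/33))²)*(-2419) = (3084 + (-10 + (3 - 162)*(1/33))²)*(-2419) = (3084 + (-10 - 159*1/33)²)*(-2419) = (3084 + (-10 - 53/11)²)*(-2419) = (3084 + (-163/11)²)*(-2419) = (3084 + 26569/121)*(-2419) = (399733/121)*(-2419) = -966954127/121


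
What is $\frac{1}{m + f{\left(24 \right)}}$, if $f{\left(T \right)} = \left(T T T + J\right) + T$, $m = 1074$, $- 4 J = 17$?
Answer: $\frac{4}{59671} \approx 6.7034 \cdot 10^{-5}$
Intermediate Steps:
$J = - \frac{17}{4}$ ($J = \left(- \frac{1}{4}\right) 17 = - \frac{17}{4} \approx -4.25$)
$f{\left(T \right)} = - \frac{17}{4} + T + T^{3}$ ($f{\left(T \right)} = \left(T T T - \frac{17}{4}\right) + T = \left(T^{2} T - \frac{17}{4}\right) + T = \left(T^{3} - \frac{17}{4}\right) + T = \left(- \frac{17}{4} + T^{3}\right) + T = - \frac{17}{4} + T + T^{3}$)
$\frac{1}{m + f{\left(24 \right)}} = \frac{1}{1074 + \left(- \frac{17}{4} + 24 + 24^{3}\right)} = \frac{1}{1074 + \left(- \frac{17}{4} + 24 + 13824\right)} = \frac{1}{1074 + \frac{55375}{4}} = \frac{1}{\frac{59671}{4}} = \frac{4}{59671}$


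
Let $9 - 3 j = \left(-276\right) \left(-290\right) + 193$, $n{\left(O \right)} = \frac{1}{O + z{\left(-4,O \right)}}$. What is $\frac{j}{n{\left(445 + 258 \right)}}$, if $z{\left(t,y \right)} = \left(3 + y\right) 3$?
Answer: $- \frac{226311904}{3} \approx -7.5437 \cdot 10^{7}$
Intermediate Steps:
$z{\left(t,y \right)} = 9 + 3 y$
$n{\left(O \right)} = \frac{1}{9 + 4 O}$ ($n{\left(O \right)} = \frac{1}{O + \left(9 + 3 O\right)} = \frac{1}{9 + 4 O}$)
$j = - \frac{80224}{3}$ ($j = 3 - \frac{\left(-276\right) \left(-290\right) + 193}{3} = 3 - \frac{80040 + 193}{3} = 3 - \frac{80233}{3} = - \frac{80224}{3} \approx -26741.0$)
$\frac{j}{n{\left(445 + 258 \right)}} = - \frac{80224}{3 \frac{1}{9 + 4 \left(445 + 258\right)}} = - \frac{80224}{3 \frac{1}{9 + 4 \cdot 703}} = - \frac{80224}{3 \frac{1}{9 + 2812}} = - \frac{80224}{3 \cdot \frac{1}{2821}} = - \frac{80224 \frac{1}{\frac{1}{2821}}}{3} = \left(- \frac{80224}{3}\right) 2821 = - \frac{226311904}{3}$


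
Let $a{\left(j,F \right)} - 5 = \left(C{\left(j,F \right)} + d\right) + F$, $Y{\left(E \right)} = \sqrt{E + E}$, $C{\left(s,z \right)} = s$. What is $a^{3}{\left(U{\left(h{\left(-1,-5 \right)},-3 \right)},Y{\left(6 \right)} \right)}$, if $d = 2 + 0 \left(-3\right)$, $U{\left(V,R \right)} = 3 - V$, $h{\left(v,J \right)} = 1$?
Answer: $1053 + 510 \sqrt{3} \approx 1936.3$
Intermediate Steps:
$Y{\left(E \right)} = \sqrt{2} \sqrt{E}$ ($Y{\left(E \right)} = \sqrt{2 E} = \sqrt{2} \sqrt{E}$)
$d = 2$ ($d = 2 + 0 = 2$)
$a{\left(j,F \right)} = 7 + F + j$ ($a{\left(j,F \right)} = 5 + \left(\left(j + 2\right) + F\right) = 5 + \left(\left(2 + j\right) + F\right) = 5 + \left(2 + F + j\right) = 7 + F + j$)
$a^{3}{\left(U{\left(h{\left(-1,-5 \right)},-3 \right)},Y{\left(6 \right)} \right)} = \left(7 + \sqrt{2} \sqrt{6} + \left(3 - 1\right)\right)^{3} = \left(7 + 2 \sqrt{3} + \left(3 - 1\right)\right)^{3} = \left(7 + 2 \sqrt{3} + 2\right)^{3} = \left(9 + 2 \sqrt{3}\right)^{3}$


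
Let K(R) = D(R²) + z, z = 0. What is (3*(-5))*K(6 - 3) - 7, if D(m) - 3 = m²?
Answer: -1267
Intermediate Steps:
D(m) = 3 + m²
K(R) = 3 + R⁴ (K(R) = (3 + (R²)²) + 0 = (3 + R⁴) + 0 = 3 + R⁴)
(3*(-5))*K(6 - 3) - 7 = (3*(-5))*(3 + (6 - 3)⁴) - 7 = -15*(3 + 3⁴) - 7 = -15*(3 + 81) - 7 = -15*84 - 7 = -1260 - 7 = -1267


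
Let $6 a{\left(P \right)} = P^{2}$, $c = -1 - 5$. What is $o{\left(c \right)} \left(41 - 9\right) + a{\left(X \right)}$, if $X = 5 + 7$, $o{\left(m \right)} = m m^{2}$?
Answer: $-6888$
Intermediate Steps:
$c = -6$ ($c = -1 - 5 = -6$)
$o{\left(m \right)} = m^{3}$
$X = 12$
$a{\left(P \right)} = \frac{P^{2}}{6}$
$o{\left(c \right)} \left(41 - 9\right) + a{\left(X \right)} = \left(-6\right)^{3} \left(41 - 9\right) + \frac{12^{2}}{6} = \left(-216\right) 32 + \frac{1}{6} \cdot 144 = -6912 + 24 = -6888$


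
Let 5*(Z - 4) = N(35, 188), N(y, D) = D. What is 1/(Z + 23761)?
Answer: 5/119013 ≈ 4.2012e-5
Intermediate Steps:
Z = 208/5 (Z = 4 + (⅕)*188 = 4 + 188/5 = 208/5 ≈ 41.600)
1/(Z + 23761) = 1/(208/5 + 23761) = 1/(119013/5) = 5/119013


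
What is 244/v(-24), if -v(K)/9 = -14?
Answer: 122/63 ≈ 1.9365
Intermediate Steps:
v(K) = 126 (v(K) = -9*(-14) = 126)
244/v(-24) = 244/126 = 244*(1/126) = 122/63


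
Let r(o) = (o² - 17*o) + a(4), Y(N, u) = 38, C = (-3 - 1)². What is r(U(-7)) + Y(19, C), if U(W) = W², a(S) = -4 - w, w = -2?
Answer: 1604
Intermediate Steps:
C = 16 (C = (-4)² = 16)
a(S) = -2 (a(S) = -4 - 1*(-2) = -4 + 2 = -2)
r(o) = -2 + o² - 17*o (r(o) = (o² - 17*o) - 2 = -2 + o² - 17*o)
r(U(-7)) + Y(19, C) = (-2 + ((-7)²)² - 17*(-7)²) + 38 = (-2 + 49² - 17*49) + 38 = (-2 + 2401 - 833) + 38 = 1566 + 38 = 1604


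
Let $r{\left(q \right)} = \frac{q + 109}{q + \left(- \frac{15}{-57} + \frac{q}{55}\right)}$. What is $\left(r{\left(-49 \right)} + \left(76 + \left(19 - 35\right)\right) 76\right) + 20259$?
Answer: $\frac{429025153}{17287} \approx 24818.0$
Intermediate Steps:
$r{\left(q \right)} = \frac{109 + q}{\frac{5}{19} + \frac{56 q}{55}}$ ($r{\left(q \right)} = \frac{109 + q}{q + \left(\left(-15\right) \left(- \frac{1}{57}\right) + q \frac{1}{55}\right)} = \frac{109 + q}{q + \left(\frac{5}{19} + \frac{q}{55}\right)} = \frac{109 + q}{\frac{5}{19} + \frac{56 q}{55}}$)
$\left(r{\left(-49 \right)} + \left(76 + \left(19 - 35\right)\right) 76\right) + 20259 = \left(\frac{1045 \left(109 - 49\right)}{275 + 1064 \left(-49\right)} + \left(76 + \left(19 - 35\right)\right) 76\right) + 20259 = \left(1045 \frac{1}{275 - 52136} \cdot 60 + \left(76 + \left(19 - 35\right)\right) 76\right) + 20259 = \left(1045 \frac{1}{-51861} \cdot 60 + \left(76 - 16\right) 76\right) + 20259 = \left(1045 \left(- \frac{1}{51861}\right) 60 + 60 \cdot 76\right) + 20259 = \left(- \frac{20900}{17287} + 4560\right) + 20259 = \frac{78807820}{17287} + 20259 = \frac{429025153}{17287}$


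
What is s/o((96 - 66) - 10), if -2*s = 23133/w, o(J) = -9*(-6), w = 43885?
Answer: -7711/1579860 ≈ -0.0048808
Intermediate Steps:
o(J) = 54
s = -23133/87770 (s = -23133/(2*43885) = -1/2*23133/43885 = -23133/87770 ≈ -0.26356)
s/o((96 - 66) - 10) = -23133/87770/54 = -23133/87770*1/54 = -7711/1579860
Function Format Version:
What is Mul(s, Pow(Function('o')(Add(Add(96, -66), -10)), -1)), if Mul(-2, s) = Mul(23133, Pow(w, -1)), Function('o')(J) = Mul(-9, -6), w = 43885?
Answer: Rational(-7711, 1579860) ≈ -0.0048808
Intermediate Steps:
Function('o')(J) = 54
s = Rational(-23133, 87770) (s = Mul(Rational(-1, 2), Mul(23133, Pow(43885, -1))) = Mul(Rational(-1, 2), Mul(23133, Rational(1, 43885))) = Mul(Rational(-1, 2), Rational(23133, 43885)) = Rational(-23133, 87770) ≈ -0.26356)
Mul(s, Pow(Function('o')(Add(Add(96, -66), -10)), -1)) = Mul(Rational(-23133, 87770), Pow(54, -1)) = Mul(Rational(-23133, 87770), Rational(1, 54)) = Rational(-7711, 1579860)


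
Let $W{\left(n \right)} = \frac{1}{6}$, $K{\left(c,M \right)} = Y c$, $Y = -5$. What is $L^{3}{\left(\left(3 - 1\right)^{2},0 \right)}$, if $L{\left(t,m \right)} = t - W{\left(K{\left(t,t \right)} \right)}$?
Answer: $\frac{12167}{216} \approx 56.329$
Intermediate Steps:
$K{\left(c,M \right)} = - 5 c$
$W{\left(n \right)} = \frac{1}{6}$
$L{\left(t,m \right)} = - \frac{1}{6} + t$ ($L{\left(t,m \right)} = t - \frac{1}{6} = - \frac{1}{6} + t$)
$L^{3}{\left(\left(3 - 1\right)^{2},0 \right)} = \left(- \frac{1}{6} + \left(3 - 1\right)^{2}\right)^{3} = \left(- \frac{1}{6} + 2^{2}\right)^{3} = \left(- \frac{1}{6} + 4\right)^{3} = \left(\frac{23}{6}\right)^{3} = \frac{12167}{216}$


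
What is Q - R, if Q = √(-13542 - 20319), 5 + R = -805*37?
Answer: 29790 + I*√33861 ≈ 29790.0 + 184.01*I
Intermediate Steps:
R = -29790 (R = -5 - 805*37 = -5 - 29785 = -29790)
Q = I*√33861 (Q = √(-33861) = I*√33861 ≈ 184.01*I)
Q - R = I*√33861 - 1*(-29790) = I*√33861 + 29790 = 29790 + I*√33861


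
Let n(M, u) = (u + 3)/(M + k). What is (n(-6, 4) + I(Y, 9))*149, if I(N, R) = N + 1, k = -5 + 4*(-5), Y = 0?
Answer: 3576/31 ≈ 115.35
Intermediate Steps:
k = -25 (k = -5 - 20 = -25)
n(M, u) = (3 + u)/(-25 + M) (n(M, u) = (u + 3)/(M - 25) = (3 + u)/(-25 + M))
I(N, R) = 1 + N
(n(-6, 4) + I(Y, 9))*149 = ((3 + 4)/(-25 - 6) + (1 + 0))*149 = (7/(-31) + 1)*149 = (-1/31*7 + 1)*149 = (-7/31 + 1)*149 = (24/31)*149 = 3576/31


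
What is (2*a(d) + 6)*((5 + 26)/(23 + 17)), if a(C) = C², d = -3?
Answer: 93/5 ≈ 18.600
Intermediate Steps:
(2*a(d) + 6)*((5 + 26)/(23 + 17)) = (2*(-3)² + 6)*((5 + 26)/(23 + 17)) = (2*9 + 6)*(31/40) = (18 + 6)*(31*(1/40)) = 24*(31/40) = 93/5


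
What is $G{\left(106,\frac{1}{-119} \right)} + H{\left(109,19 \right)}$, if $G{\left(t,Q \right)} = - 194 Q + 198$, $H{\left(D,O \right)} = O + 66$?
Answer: $\frac{33871}{119} \approx 284.63$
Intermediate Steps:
$H{\left(D,O \right)} = 66 + O$
$G{\left(t,Q \right)} = 198 - 194 Q$
$G{\left(106,\frac{1}{-119} \right)} + H{\left(109,19 \right)} = \left(198 - \frac{194}{-119}\right) + \left(66 + 19\right) = \left(198 - - \frac{194}{119}\right) + 85 = \left(198 + \frac{194}{119}\right) + 85 = \frac{23756}{119} + 85 = \frac{33871}{119}$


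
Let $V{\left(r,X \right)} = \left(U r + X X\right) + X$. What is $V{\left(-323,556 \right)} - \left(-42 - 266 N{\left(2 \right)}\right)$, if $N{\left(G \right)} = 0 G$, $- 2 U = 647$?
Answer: $\frac{828449}{2} \approx 4.1422 \cdot 10^{5}$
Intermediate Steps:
$U = - \frac{647}{2}$ ($U = \left(- \frac{1}{2}\right) 647 = - \frac{647}{2} \approx -323.5$)
$N{\left(G \right)} = 0$
$V{\left(r,X \right)} = X + X^{2} - \frac{647 r}{2}$ ($V{\left(r,X \right)} = \left(- \frac{647 r}{2} + X X\right) + X = \left(- \frac{647 r}{2} + X^{2}\right) + X = \left(X^{2} - \frac{647 r}{2}\right) + X = X + X^{2} - \frac{647 r}{2}$)
$V{\left(-323,556 \right)} - \left(-42 - 266 N{\left(2 \right)}\right) = \left(556 + 556^{2} - - \frac{208981}{2}\right) - \left(-42 - 0\right) = \left(556 + 309136 + \frac{208981}{2}\right) - \left(-42 + 0\right) = \frac{828365}{2} - -42 = \frac{828365}{2} + 42 = \frac{828449}{2}$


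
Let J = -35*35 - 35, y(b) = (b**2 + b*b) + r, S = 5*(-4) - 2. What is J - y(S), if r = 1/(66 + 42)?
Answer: -240625/108 ≈ -2228.0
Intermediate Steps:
r = 1/108 ≈ 0.0092593
S = -22 (S = -20 - 2 = -22)
y(b) = 1/108 + 2*b**2 (y(b) = (b**2 + b*b) + 1/108 = (b**2 + b**2) + 1/108 = 2*b**2 + 1/108 = 1/108 + 2*b**2)
J = -1260 (J = -1225 - 35 = -1260)
J - y(S) = -1260 - (1/108 + 2*(-22)**2) = -1260 - (1/108 + 2*484) = -1260 - (1/108 + 968) = -1260 - 1*104545/108 = -1260 - 104545/108 = -240625/108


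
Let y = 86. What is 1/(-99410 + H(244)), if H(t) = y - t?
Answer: -1/99568 ≈ -1.0043e-5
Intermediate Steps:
H(t) = 86 - t
1/(-99410 + H(244)) = 1/(-99410 + (86 - 1*244)) = 1/(-99410 + (86 - 244)) = 1/(-99410 - 158) = 1/(-99568) = -1/99568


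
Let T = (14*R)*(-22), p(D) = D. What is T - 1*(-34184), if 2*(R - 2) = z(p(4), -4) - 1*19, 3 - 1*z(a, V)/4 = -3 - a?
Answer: 30334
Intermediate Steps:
z(a, V) = 24 + 4*a (z(a, V) = 12 - 4*(-3 - a) = 12 + (12 + 4*a) = 24 + 4*a)
R = 25/2 (R = 2 + ((24 + 4*4) - 1*19)/2 = 2 + ((24 + 16) - 19)/2 = 2 + (40 - 19)/2 = 2 + (½)*21 = 2 + 21/2 = 25/2 ≈ 12.500)
T = -3850 (T = (14*(25/2))*(-22) = 175*(-22) = -3850)
T - 1*(-34184) = -3850 - 1*(-34184) = -3850 + 34184 = 30334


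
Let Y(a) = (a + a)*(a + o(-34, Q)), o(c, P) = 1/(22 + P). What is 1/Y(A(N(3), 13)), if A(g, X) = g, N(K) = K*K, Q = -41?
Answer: 19/3060 ≈ 0.0062091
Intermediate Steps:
N(K) = K**2
Y(a) = 2*a*(-1/19 + a) (Y(a) = (a + a)*(a + 1/(22 - 41)) = (2*a)*(a + 1/(-19)) = (2*a)*(a - 1/19) = (2*a)*(-1/19 + a) = 2*a*(-1/19 + a))
1/Y(A(N(3), 13)) = 1/((2/19)*3**2*(-1 + 19*3**2)) = 1/((2/19)*9*(-1 + 19*9)) = 1/((2/19)*9*(-1 + 171)) = 1/((2/19)*9*170) = 1/(3060/19) = 19/3060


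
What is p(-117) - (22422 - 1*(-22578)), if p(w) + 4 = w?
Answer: -45121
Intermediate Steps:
p(w) = -4 + w
p(-117) - (22422 - 1*(-22578)) = (-4 - 117) - (22422 - 1*(-22578)) = -121 - (22422 + 22578) = -121 - 1*45000 = -121 - 45000 = -45121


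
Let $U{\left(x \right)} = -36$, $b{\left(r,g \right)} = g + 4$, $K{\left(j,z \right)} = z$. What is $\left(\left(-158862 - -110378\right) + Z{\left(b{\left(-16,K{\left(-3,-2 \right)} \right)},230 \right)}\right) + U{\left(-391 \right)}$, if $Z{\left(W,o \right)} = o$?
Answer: $-48290$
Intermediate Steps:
$b{\left(r,g \right)} = 4 + g$
$\left(\left(-158862 - -110378\right) + Z{\left(b{\left(-16,K{\left(-3,-2 \right)} \right)},230 \right)}\right) + U{\left(-391 \right)} = \left(\left(-158862 - -110378\right) + 230\right) - 36 = \left(\left(-158862 + 110378\right) + 230\right) - 36 = \left(-48484 + 230\right) - 36 = -48254 - 36 = -48290$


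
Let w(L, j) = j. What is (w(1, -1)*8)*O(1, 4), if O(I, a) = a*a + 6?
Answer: -176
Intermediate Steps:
O(I, a) = 6 + a**2 (O(I, a) = a**2 + 6 = 6 + a**2)
(w(1, -1)*8)*O(1, 4) = (-1*8)*(6 + 4**2) = -8*(6 + 16) = -8*22 = -176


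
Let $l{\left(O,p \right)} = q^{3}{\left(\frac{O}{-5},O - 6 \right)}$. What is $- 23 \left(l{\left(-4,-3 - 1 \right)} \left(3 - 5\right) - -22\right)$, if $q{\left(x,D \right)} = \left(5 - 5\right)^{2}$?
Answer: $-506$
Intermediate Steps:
$q{\left(x,D \right)} = 0$ ($q{\left(x,D \right)} = 0^{2} = 0$)
$l{\left(O,p \right)} = 0$ ($l{\left(O,p \right)} = 0^{3} = 0$)
$- 23 \left(l{\left(-4,-3 - 1 \right)} \left(3 - 5\right) - -22\right) = - 23 \left(0 \left(3 - 5\right) - -22\right) = - 23 \left(0 \left(-2\right) + 22\right) = - 23 \left(0 + 22\right) = \left(-23\right) 22 = -506$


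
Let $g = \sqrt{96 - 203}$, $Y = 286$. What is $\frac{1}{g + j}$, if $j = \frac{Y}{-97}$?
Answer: $- \frac{27742}{1088559} - \frac{9409 i \sqrt{107}}{1088559} \approx -0.025485 - 0.089409 i$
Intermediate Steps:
$j = - \frac{286}{97}$ ($j = \frac{286}{-97} = 286 \left(- \frac{1}{97}\right) = - \frac{286}{97} \approx -2.9485$)
$g = i \sqrt{107}$ ($g = \sqrt{-107} = i \sqrt{107} \approx 10.344 i$)
$\frac{1}{g + j} = \frac{1}{i \sqrt{107} - \frac{286}{97}} = \frac{1}{- \frac{286}{97} + i \sqrt{107}}$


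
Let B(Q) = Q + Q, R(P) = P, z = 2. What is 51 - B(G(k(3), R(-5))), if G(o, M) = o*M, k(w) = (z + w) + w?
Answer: 131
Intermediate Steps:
k(w) = 2 + 2*w (k(w) = (2 + w) + w = 2 + 2*w)
G(o, M) = M*o
B(Q) = 2*Q
51 - B(G(k(3), R(-5))) = 51 - 2*(-5*(2 + 2*3)) = 51 - 2*(-5*(2 + 6)) = 51 - 2*(-5*8) = 51 - 2*(-40) = 51 - 1*(-80) = 51 + 80 = 131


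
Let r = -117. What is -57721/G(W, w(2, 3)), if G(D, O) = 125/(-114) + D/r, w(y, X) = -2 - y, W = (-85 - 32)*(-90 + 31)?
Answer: 6580194/6851 ≈ 960.47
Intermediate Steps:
W = 6903 (W = -117*(-59) = 6903)
G(D, O) = -125/114 - D/117 (G(D, O) = 125/(-114) + D/(-117) = 125*(-1/114) + D*(-1/117) = -125/114 - D/117)
-57721/G(W, w(2, 3)) = -57721/(-125/114 - 1/117*6903) = -57721/(-125/114 - 59) = -57721/(-6851/114) = -57721*(-114/6851) = 6580194/6851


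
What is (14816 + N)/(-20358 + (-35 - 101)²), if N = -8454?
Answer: -3181/931 ≈ -3.4168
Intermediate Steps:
(14816 + N)/(-20358 + (-35 - 101)²) = (14816 - 8454)/(-20358 + (-35 - 101)²) = 6362/(-20358 + (-136)²) = 6362/(-20358 + 18496) = 6362/(-1862) = 6362*(-1/1862) = -3181/931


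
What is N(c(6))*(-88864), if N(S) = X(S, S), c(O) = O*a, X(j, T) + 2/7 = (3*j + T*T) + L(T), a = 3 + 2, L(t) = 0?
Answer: -615649792/7 ≈ -8.7950e+7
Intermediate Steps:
a = 5
X(j, T) = -2/7 + T**2 + 3*j (X(j, T) = -2/7 + ((3*j + T*T) + 0) = -2/7 + ((3*j + T**2) + 0) = -2/7 + ((T**2 + 3*j) + 0) = -2/7 + (T**2 + 3*j) = -2/7 + T**2 + 3*j)
c(O) = 5*O (c(O) = O*5 = 5*O)
N(S) = -2/7 + S**2 + 3*S
N(c(6))*(-88864) = (-2/7 + (5*6)**2 + 3*(5*6))*(-88864) = (-2/7 + 30**2 + 3*30)*(-88864) = (-2/7 + 900 + 90)*(-88864) = (6928/7)*(-88864) = -615649792/7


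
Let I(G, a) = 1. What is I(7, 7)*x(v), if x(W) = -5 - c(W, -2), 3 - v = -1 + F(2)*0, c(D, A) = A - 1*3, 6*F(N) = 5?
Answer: 0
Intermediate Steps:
F(N) = ⅚ (F(N) = (⅙)*5 = ⅚)
c(D, A) = -3 + A (c(D, A) = A - 3 = -3 + A)
v = 4 (v = 3 - (-1 + (⅚)*0) = 3 - (-1 + 0) = 3 - 1*(-1) = 3 + 1 = 4)
x(W) = 0 (x(W) = -5 - (-3 - 2) = -5 - 1*(-5) = -5 + 5 = 0)
I(7, 7)*x(v) = 1*0 = 0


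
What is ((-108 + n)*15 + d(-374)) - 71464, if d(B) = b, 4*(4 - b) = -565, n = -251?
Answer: -306815/4 ≈ -76704.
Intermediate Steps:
b = 581/4 (b = 4 - ¼*(-565) = 4 + 565/4 = 581/4 ≈ 145.25)
d(B) = 581/4
((-108 + n)*15 + d(-374)) - 71464 = ((-108 - 251)*15 + 581/4) - 71464 = (-359*15 + 581/4) - 71464 = (-5385 + 581/4) - 71464 = -20959/4 - 71464 = -306815/4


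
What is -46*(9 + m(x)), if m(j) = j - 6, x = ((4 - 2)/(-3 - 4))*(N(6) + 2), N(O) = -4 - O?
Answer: -1702/7 ≈ -243.14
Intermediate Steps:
x = 16/7 (x = ((4 - 2)/(-3 - 4))*((-4 - 1*6) + 2) = (2/(-7))*((-4 - 6) + 2) = (2*(-⅐))*(-10 + 2) = -2/7*(-8) = 16/7 ≈ 2.2857)
m(j) = -6 + j
-46*(9 + m(x)) = -46*(9 + (-6 + 16/7)) = -46*(9 - 26/7) = -46*37/7 = -1702/7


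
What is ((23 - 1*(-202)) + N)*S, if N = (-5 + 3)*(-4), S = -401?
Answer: -93433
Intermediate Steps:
N = 8 (N = -2*(-4) = 8)
((23 - 1*(-202)) + N)*S = ((23 - 1*(-202)) + 8)*(-401) = ((23 + 202) + 8)*(-401) = (225 + 8)*(-401) = 233*(-401) = -93433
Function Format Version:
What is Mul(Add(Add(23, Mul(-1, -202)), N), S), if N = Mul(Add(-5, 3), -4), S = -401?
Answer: -93433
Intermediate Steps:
N = 8 (N = Mul(-2, -4) = 8)
Mul(Add(Add(23, Mul(-1, -202)), N), S) = Mul(Add(Add(23, Mul(-1, -202)), 8), -401) = Mul(Add(Add(23, 202), 8), -401) = Mul(Add(225, 8), -401) = Mul(233, -401) = -93433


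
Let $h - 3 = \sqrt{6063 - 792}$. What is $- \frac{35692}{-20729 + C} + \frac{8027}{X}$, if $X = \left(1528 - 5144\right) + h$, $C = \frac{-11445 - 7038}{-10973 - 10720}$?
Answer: $- \frac{21287663149127}{42516896266794} - \frac{349 \sqrt{5271}}{567326} \approx -0.54535$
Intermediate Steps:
$C = \frac{6161}{7231}$ ($C = - \frac{18483}{-21693} = \left(-18483\right) \left(- \frac{1}{21693}\right) = \frac{6161}{7231} \approx 0.85203$)
$h = 3 + \sqrt{5271}$ ($h = 3 + \sqrt{6063 - 792} = 3 + \sqrt{5271} \approx 75.602$)
$X = -3613 + \sqrt{5271}$ ($X = \left(1528 - 5144\right) + \left(3 + \sqrt{5271}\right) = -3616 + \left(3 + \sqrt{5271}\right) = -3613 + \sqrt{5271} \approx -3540.4$)
$- \frac{35692}{-20729 + C} + \frac{8027}{X} = - \frac{35692}{-20729 + \frac{6161}{7231}} + \frac{8027}{-3613 + \sqrt{5271}} = - \frac{35692}{- \frac{149885238}{7231}} + \frac{8027}{-3613 + \sqrt{5271}} = \left(-35692\right) \left(- \frac{7231}{149885238}\right) + \frac{8027}{-3613 + \sqrt{5271}} = \frac{129044426}{74942619} + \frac{8027}{-3613 + \sqrt{5271}}$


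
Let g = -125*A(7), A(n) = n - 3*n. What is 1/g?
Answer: 1/1750 ≈ 0.00057143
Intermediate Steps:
A(n) = -2*n
g = 1750 (g = -(-250)*7 = -125*(-14) = 1750)
1/g = 1/1750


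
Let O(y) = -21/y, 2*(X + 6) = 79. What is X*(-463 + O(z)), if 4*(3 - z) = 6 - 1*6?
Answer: -15745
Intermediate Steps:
X = 67/2 (X = -6 + (1/2)*79 = -6 + 79/2 = 67/2 ≈ 33.500)
z = 3 (z = 3 - (6 - 1*6)/4 = 3 - (6 - 6)/4 = 3 - 1/4*0 = 3 + 0 = 3)
X*(-463 + O(z)) = 67*(-463 - 21/3)/2 = 67*(-463 - 21*1/3)/2 = 67*(-463 - 7)/2 = (67/2)*(-470) = -15745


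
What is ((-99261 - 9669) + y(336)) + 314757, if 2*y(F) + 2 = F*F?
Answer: 262274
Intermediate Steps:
y(F) = -1 + F²/2 (y(F) = -1 + (F*F)/2 = -1 + F²/2)
((-99261 - 9669) + y(336)) + 314757 = ((-99261 - 9669) + (-1 + (½)*336²)) + 314757 = (-108930 + (-1 + (½)*112896)) + 314757 = (-108930 + (-1 + 56448)) + 314757 = (-108930 + 56447) + 314757 = -52483 + 314757 = 262274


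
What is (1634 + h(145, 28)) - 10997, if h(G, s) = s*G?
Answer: -5303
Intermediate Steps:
h(G, s) = G*s
(1634 + h(145, 28)) - 10997 = (1634 + 145*28) - 10997 = (1634 + 4060) - 10997 = 5694 - 10997 = -5303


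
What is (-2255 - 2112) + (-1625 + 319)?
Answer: -5673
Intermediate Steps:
(-2255 - 2112) + (-1625 + 319) = -4367 - 1306 = -5673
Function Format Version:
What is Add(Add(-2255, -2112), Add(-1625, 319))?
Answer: -5673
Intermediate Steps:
Add(Add(-2255, -2112), Add(-1625, 319)) = Add(-4367, -1306) = -5673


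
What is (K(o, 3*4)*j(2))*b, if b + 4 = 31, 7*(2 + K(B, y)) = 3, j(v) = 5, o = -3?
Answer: -1485/7 ≈ -212.14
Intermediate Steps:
K(B, y) = -11/7 (K(B, y) = -2 + (⅐)*3 = -2 + 3/7 = -11/7)
b = 27 (b = -4 + 31 = 27)
(K(o, 3*4)*j(2))*b = -11/7*5*27 = -55/7*27 = -1485/7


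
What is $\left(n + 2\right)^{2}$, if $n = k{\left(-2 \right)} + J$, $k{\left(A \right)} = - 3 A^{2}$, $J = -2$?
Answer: $144$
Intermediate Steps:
$n = -14$ ($n = - 3 \left(-2\right)^{2} - 2 = \left(-3\right) 4 - 2 = -12 - 2 = -14$)
$\left(n + 2\right)^{2} = \left(-14 + 2\right)^{2} = \left(-12\right)^{2} = 144$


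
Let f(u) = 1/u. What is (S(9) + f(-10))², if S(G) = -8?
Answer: 6561/100 ≈ 65.610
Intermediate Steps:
(S(9) + f(-10))² = (-8 + 1/(-10))² = (-8 - ⅒)² = (-81/10)² = 6561/100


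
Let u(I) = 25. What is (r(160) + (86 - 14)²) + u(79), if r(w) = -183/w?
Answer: 833257/160 ≈ 5207.9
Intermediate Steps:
(r(160) + (86 - 14)²) + u(79) = (-183/160 + (86 - 14)²) + 25 = (-183*1/160 + 72²) + 25 = (-183/160 + 5184) + 25 = 829257/160 + 25 = 833257/160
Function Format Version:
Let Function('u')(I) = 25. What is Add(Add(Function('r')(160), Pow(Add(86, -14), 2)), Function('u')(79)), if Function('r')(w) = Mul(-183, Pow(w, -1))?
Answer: Rational(833257, 160) ≈ 5207.9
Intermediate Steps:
Add(Add(Function('r')(160), Pow(Add(86, -14), 2)), Function('u')(79)) = Add(Add(Mul(-183, Pow(160, -1)), Pow(Add(86, -14), 2)), 25) = Add(Add(Mul(-183, Rational(1, 160)), Pow(72, 2)), 25) = Add(Add(Rational(-183, 160), 5184), 25) = Add(Rational(829257, 160), 25) = Rational(833257, 160)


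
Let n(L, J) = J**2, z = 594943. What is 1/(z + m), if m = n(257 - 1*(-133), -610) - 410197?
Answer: 1/556846 ≈ 1.7958e-6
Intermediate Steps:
m = -38097 (m = (-610)**2 - 410197 = 372100 - 410197 = -38097)
1/(z + m) = 1/(594943 - 38097) = 1/556846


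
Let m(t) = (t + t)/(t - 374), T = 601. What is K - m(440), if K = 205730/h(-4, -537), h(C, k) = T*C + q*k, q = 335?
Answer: -7909150/546897 ≈ -14.462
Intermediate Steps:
m(t) = 2*t/(-374 + t) (m(t) = (2*t)/(-374 + t) = 2*t/(-374 + t))
h(C, k) = 335*k + 601*C (h(C, k) = 601*C + 335*k = 335*k + 601*C)
K = -205730/182299 (K = 205730/(335*(-537) + 601*(-4)) = 205730/(-179895 - 2404) = 205730/(-182299) = 205730*(-1/182299) = -205730/182299 ≈ -1.1285)
K - m(440) = -205730/182299 - 2*440/(-374 + 440) = -205730/182299 - 2*440/66 = -205730/182299 - 1*40/3 = -205730/182299 - 40/3 = -7909150/546897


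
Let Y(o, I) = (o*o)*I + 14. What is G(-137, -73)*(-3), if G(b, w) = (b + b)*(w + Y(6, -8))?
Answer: -285234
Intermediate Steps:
Y(o, I) = 14 + I*o**2 (Y(o, I) = o**2*I + 14 = I*o**2 + 14 = 14 + I*o**2)
G(b, w) = 2*b*(-274 + w) (G(b, w) = (b + b)*(w + (14 - 8*6**2)) = (2*b)*(w + (14 - 8*36)) = (2*b)*(w + (14 - 288)) = (2*b)*(w - 274) = (2*b)*(-274 + w) = 2*b*(-274 + w))
G(-137, -73)*(-3) = (2*(-137)*(-274 - 73))*(-3) = (2*(-137)*(-347))*(-3) = 95078*(-3) = -285234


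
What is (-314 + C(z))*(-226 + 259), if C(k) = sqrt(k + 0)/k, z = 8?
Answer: -10362 + 33*sqrt(2)/4 ≈ -10350.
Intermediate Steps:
C(k) = 1/sqrt(k) (C(k) = sqrt(k)/k = 1/sqrt(k))
(-314 + C(z))*(-226 + 259) = (-314 + 1/sqrt(8))*(-226 + 259) = (-314 + sqrt(2)/4)*33 = -10362 + 33*sqrt(2)/4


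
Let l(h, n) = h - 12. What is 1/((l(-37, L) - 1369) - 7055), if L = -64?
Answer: -1/8473 ≈ -0.00011802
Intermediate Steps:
l(h, n) = -12 + h
1/((l(-37, L) - 1369) - 7055) = 1/(((-12 - 37) - 1369) - 7055) = 1/((-49 - 1369) - 7055) = 1/(-1418 - 7055) = 1/(-8473) = -1/8473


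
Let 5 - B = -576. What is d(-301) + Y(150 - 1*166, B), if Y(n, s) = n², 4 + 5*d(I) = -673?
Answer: 603/5 ≈ 120.60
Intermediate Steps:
d(I) = -677/5 (d(I) = -⅘ + (⅕)*(-673) = -⅘ - 673/5 = -677/5)
B = 581 (B = 5 - 1*(-576) = 5 + 576 = 581)
d(-301) + Y(150 - 1*166, B) = -677/5 + (150 - 1*166)² = -677/5 + (150 - 166)² = -677/5 + (-16)² = -677/5 + 256 = 603/5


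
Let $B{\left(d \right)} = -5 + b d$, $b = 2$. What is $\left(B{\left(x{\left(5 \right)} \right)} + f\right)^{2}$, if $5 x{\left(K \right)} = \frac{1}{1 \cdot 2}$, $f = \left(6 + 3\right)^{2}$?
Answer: $\frac{145161}{25} \approx 5806.4$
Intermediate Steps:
$f = 81$ ($f = 9^{2} = 81$)
$x{\left(K \right)} = \frac{1}{10}$ ($x{\left(K \right)} = \frac{1}{5 \cdot 1 \cdot 2} = \frac{1}{5 \cdot 2} = \frac{1}{5} \cdot \frac{1}{2} = \frac{1}{10}$)
$B{\left(d \right)} = -5 + 2 d$
$\left(B{\left(x{\left(5 \right)} \right)} + f\right)^{2} = \left(\left(-5 + 2 \cdot \frac{1}{10}\right) + 81\right)^{2} = \left(\left(-5 + \frac{1}{5}\right) + 81\right)^{2} = \left(- \frac{24}{5} + 81\right)^{2} = \left(\frac{381}{5}\right)^{2} = \frac{145161}{25}$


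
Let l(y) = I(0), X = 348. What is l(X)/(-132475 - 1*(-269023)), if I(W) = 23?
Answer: 23/136548 ≈ 0.00016844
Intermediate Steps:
l(y) = 23
l(X)/(-132475 - 1*(-269023)) = 23/(-132475 - 1*(-269023)) = 23/(-132475 + 269023) = 23/136548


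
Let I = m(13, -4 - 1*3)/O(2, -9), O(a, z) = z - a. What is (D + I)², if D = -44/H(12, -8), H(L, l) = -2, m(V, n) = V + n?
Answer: 55696/121 ≈ 460.30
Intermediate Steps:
D = 22 (D = -44/(-2) = -44*(-½) = 22)
I = -6/11 (I = (13 + (-4 - 1*3))/(-9 - 1*2) = (13 + (-4 - 3))/(-9 - 2) = (13 - 7)/(-11) = 6*(-1/11) = -6/11 ≈ -0.54545)
(D + I)² = (22 - 6/11)² = (236/11)² = 55696/121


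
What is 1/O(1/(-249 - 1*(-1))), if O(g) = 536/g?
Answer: -1/132928 ≈ -7.5229e-6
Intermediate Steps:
1/O(1/(-249 - 1*(-1))) = 1/(536/(1/(-249 - 1*(-1)))) = 1/(536/(1/(-249 + 1))) = 1/(536/(1/(-248))) = 1/(536/(-1/248)) = 1/(536*(-248)) = 1/(-132928) = -1/132928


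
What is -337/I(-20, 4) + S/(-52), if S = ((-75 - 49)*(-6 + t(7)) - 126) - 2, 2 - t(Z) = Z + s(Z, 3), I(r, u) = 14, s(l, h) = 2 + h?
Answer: -10877/182 ≈ -59.764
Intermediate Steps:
t(Z) = -3 - Z (t(Z) = 2 - (Z + (2 + 3)) = 2 - (Z + 5) = 2 - (5 + Z) = 2 + (-5 - Z) = -3 - Z)
S = 1856 (S = ((-75 - 49)*(-6 + (-3 - 1*7)) - 126) - 2 = (-124*(-6 + (-3 - 7)) - 126) - 2 = (-124*(-6 - 10) - 126) - 2 = (-124*(-16) - 126) - 2 = (1984 - 126) - 2 = 1858 - 2 = 1856)
-337/I(-20, 4) + S/(-52) = -337/14 + 1856/(-52) = -337*1/14 + 1856*(-1/52) = -337/14 - 464/13 = -10877/182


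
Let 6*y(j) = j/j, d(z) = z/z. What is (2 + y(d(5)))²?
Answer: 169/36 ≈ 4.6944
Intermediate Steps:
d(z) = 1
y(j) = ⅙ (y(j) = (j/j)/6 = (⅙)*1 = ⅙)
(2 + y(d(5)))² = (2 + ⅙)² = (13/6)² = 169/36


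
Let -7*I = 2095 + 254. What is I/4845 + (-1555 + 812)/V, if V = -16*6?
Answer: 8324447/1085280 ≈ 7.6703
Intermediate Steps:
V = -96
I = -2349/7 (I = -(2095 + 254)/7 = -⅐*2349 = -2349/7 ≈ -335.57)
I/4845 + (-1555 + 812)/V = -2349/7/4845 + (-1555 + 812)/(-96) = -2349/7*1/4845 - 743*(-1/96) = -783/11305 + 743/96 = 8324447/1085280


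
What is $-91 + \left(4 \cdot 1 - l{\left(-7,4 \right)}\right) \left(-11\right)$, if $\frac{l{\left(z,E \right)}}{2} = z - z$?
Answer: $-135$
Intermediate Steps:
$l{\left(z,E \right)} = 0$ ($l{\left(z,E \right)} = 2 \left(z - z\right) = 2 \cdot 0 = 0$)
$-91 + \left(4 \cdot 1 - l{\left(-7,4 \right)}\right) \left(-11\right) = -91 + \left(4 \cdot 1 - 0\right) \left(-11\right) = -91 + \left(4 + 0\right) \left(-11\right) = -91 + 4 \left(-11\right) = -91 - 44 = -135$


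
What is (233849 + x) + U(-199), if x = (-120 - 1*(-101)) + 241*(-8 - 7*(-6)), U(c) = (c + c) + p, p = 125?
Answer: 241751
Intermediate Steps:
U(c) = 125 + 2*c (U(c) = (c + c) + 125 = 2*c + 125 = 125 + 2*c)
x = 8175 (x = (-120 + 101) + 241*(-8 + 42) = -19 + 241*34 = -19 + 8194 = 8175)
(233849 + x) + U(-199) = (233849 + 8175) + (125 + 2*(-199)) = 242024 + (125 - 398) = 242024 - 273 = 241751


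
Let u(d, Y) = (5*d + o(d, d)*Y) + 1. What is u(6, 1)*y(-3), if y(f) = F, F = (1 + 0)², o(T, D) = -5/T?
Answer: 181/6 ≈ 30.167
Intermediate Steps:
F = 1 (F = 1² = 1)
u(d, Y) = 1 + 5*d - 5*Y/d (u(d, Y) = (5*d + (-5/d)*Y) + 1 = (5*d - 5*Y/d) + 1 = 1 + 5*d - 5*Y/d)
y(f) = 1
u(6, 1)*y(-3) = (1 + 5*6 - 5*1/6)*1 = (1 + 30 - 5*1*⅙)*1 = (1 + 30 - ⅚)*1 = (181/6)*1 = 181/6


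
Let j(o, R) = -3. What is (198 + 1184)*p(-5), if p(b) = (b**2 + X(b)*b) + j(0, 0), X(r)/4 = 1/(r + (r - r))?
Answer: 35932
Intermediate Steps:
X(r) = 4/r (X(r) = 4/(r + (r - r)) = 4/(r + 0) = 4/r)
p(b) = 1 + b**2 (p(b) = (b**2 + (4/b)*b) - 3 = (b**2 + 4) - 3 = (4 + b**2) - 3 = 1 + b**2)
(198 + 1184)*p(-5) = (198 + 1184)*(1 + (-5)**2) = 1382*(1 + 25) = 1382*26 = 35932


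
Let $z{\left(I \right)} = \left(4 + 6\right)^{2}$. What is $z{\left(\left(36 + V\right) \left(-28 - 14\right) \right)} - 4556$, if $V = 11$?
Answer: $-4456$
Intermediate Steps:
$z{\left(I \right)} = 100$ ($z{\left(I \right)} = 10^{2} = 100$)
$z{\left(\left(36 + V\right) \left(-28 - 14\right) \right)} - 4556 = 100 - 4556 = -4456$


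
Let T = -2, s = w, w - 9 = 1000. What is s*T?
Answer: -2018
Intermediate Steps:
w = 1009 (w = 9 + 1000 = 1009)
s = 1009
s*T = 1009*(-2) = -2018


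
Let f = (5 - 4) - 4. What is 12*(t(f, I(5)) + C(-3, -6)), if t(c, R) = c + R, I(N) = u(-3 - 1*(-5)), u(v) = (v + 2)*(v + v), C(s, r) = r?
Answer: 84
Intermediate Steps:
f = -3 (f = 1 - 4 = -3)
u(v) = 2*v*(2 + v) (u(v) = (2 + v)*(2*v) = 2*v*(2 + v))
I(N) = 16 (I(N) = 2*(-3 - 1*(-5))*(2 + (-3 - 1*(-5))) = 2*(-3 + 5)*(2 + (-3 + 5)) = 2*2*(2 + 2) = 2*2*4 = 16)
t(c, R) = R + c
12*(t(f, I(5)) + C(-3, -6)) = 12*((16 - 3) - 6) = 12*(13 - 6) = 12*7 = 84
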